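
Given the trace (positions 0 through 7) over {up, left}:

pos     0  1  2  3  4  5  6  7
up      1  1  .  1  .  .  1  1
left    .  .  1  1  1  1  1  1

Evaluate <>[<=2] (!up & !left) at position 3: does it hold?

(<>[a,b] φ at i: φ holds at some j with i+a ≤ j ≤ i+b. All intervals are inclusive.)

Check (!up & !left) at each j in [3,5]:
  j=3: false
  j=4: false
  j=5: false
No position in the window satisfies it → formula fails.

Does not hold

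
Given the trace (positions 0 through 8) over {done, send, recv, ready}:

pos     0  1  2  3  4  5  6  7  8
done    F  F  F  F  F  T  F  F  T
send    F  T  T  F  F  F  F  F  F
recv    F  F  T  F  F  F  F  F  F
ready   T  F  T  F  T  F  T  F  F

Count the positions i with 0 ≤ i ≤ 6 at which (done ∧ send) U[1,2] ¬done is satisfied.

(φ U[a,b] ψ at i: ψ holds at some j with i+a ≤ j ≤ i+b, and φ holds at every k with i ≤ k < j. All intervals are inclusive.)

0

Evaluate at each i in [0,6]:
  i=0: ✗ (lhs fails at k=0 before rhs at j=1)
  i=1: ✗ (lhs fails at k=1 before rhs at j=2)
  i=2: ✗ (lhs fails at k=2 before rhs at j=3)
  i=3: ✗ (lhs fails at k=3 before rhs at j=4)
  i=4: ✗ (lhs fails at k=4 before rhs at j=6)
  i=5: ✗ (lhs fails at k=5 before rhs at j=6)
  i=6: ✗ (lhs fails at k=6 before rhs at j=7)
Positions where it holds: {} → 0.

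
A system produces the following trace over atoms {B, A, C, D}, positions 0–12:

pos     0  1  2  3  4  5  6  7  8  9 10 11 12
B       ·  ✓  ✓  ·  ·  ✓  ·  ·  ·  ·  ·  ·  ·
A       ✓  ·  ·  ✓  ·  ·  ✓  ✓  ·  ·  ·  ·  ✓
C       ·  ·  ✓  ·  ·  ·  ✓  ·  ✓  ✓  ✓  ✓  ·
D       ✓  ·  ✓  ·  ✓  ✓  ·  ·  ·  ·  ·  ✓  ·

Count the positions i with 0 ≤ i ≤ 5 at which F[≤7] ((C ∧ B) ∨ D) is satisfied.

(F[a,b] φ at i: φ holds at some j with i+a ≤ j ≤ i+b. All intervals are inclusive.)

Evaluate at each i in [0,5]:
  i=0: ✓ (witness j=0)
  i=1: ✓ (witness j=2)
  i=2: ✓ (witness j=2)
  i=3: ✓ (witness j=4)
  i=4: ✓ (witness j=4)
  i=5: ✓ (witness j=5)
Positions where it holds: {0, 1, 2, 3, 4, 5} → 6.

6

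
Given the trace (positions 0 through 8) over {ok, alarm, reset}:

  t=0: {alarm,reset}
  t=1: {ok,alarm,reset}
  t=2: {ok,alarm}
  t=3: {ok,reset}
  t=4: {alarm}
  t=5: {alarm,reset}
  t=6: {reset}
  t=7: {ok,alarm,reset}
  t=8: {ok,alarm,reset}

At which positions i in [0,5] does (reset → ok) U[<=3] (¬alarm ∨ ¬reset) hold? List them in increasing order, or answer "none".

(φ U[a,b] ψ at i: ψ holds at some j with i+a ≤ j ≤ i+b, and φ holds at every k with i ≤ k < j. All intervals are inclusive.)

Evaluate at each i in [0,5]:
  i=0: ✗ (lhs fails at k=0 before rhs at j=2)
  i=1: ✓ (rhs at j=2; lhs holds on [1,1])
  i=2: ✓ (rhs at j=2)
  i=3: ✓ (rhs at j=3)
  i=4: ✓ (rhs at j=4)
  i=5: ✗ (lhs fails at k=5 before rhs at j=6)

1, 2, 3, 4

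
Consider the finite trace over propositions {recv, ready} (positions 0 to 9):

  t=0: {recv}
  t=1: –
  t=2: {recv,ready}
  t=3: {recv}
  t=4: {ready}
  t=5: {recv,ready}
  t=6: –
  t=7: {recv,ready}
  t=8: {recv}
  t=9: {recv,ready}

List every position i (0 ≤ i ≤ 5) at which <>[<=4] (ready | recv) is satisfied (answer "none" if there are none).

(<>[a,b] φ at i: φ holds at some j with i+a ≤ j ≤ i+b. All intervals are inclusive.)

0, 1, 2, 3, 4, 5

Evaluate at each i in [0,5]:
  i=0: ✓ (witness j=0)
  i=1: ✓ (witness j=2)
  i=2: ✓ (witness j=2)
  i=3: ✓ (witness j=3)
  i=4: ✓ (witness j=4)
  i=5: ✓ (witness j=5)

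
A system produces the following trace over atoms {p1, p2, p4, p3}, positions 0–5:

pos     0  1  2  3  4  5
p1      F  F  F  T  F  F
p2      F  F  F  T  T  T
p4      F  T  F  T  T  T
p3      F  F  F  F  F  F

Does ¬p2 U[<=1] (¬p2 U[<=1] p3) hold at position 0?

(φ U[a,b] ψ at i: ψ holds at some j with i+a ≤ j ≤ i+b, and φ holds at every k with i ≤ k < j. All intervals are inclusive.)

Need some j in [0,1] with (¬p2 U[<=1] p3), and ¬p2 at every k in [0,j-1].
  j=0: (¬p2 U[<=1] p3) — fails.
  j=1: (¬p2 U[<=1] p3) — fails.
No j in the window works → until fails.

False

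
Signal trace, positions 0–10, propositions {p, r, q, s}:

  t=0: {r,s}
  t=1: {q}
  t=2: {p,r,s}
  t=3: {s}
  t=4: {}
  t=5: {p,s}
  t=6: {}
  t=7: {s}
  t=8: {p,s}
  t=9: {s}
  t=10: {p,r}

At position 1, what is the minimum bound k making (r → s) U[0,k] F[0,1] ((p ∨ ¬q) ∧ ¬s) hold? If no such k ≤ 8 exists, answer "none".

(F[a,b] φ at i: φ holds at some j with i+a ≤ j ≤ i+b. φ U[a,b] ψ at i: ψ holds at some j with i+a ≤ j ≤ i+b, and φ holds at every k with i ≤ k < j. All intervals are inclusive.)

2

Need earliest j ≥ 1 with F[0,1] ((p ∨ ¬q) ∧ ¬s), and (r → s) at every k in [1,j-1].
  j=1: rhs fails.
  j=2: rhs fails.
  j=3: rhs holds; lhs holds on [1,2]. k = 2.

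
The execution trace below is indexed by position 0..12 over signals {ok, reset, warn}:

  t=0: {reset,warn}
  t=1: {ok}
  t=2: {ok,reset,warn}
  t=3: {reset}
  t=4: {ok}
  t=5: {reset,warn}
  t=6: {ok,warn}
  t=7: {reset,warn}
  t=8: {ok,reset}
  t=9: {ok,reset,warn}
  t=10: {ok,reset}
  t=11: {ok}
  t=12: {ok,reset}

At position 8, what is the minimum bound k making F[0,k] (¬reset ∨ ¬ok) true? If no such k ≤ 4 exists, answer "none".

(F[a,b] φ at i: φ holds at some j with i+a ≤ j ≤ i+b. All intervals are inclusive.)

Scan j = 8,9,… for (¬reset ∨ ¬ok):
  j=8: fails
  j=9: fails
  j=10: fails
  j=11: holds
First hit at j=11, so smallest k = 11-8 = 3.

3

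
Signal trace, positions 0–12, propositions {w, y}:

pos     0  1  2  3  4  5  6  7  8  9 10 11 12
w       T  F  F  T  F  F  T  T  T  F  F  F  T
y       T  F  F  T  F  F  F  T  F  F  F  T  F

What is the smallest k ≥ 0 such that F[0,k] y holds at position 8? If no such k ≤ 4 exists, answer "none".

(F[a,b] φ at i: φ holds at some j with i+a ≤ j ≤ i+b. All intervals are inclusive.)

Scan j = 8,9,… for y:
  j=8: fails
  j=9: fails
  j=10: fails
  j=11: holds
First hit at j=11, so smallest k = 11-8 = 3.

3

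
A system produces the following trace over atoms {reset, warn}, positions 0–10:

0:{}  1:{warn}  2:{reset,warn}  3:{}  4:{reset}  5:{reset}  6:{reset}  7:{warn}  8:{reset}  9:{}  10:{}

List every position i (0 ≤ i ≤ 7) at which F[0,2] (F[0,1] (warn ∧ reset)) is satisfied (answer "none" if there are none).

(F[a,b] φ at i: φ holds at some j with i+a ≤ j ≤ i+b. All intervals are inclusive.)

0, 1, 2

Evaluate at each i in [0,7]:
  i=0: ✓ (witness j=1)
  i=1: ✓ (witness j=1)
  i=2: ✓ (witness j=2)
  i=3: ✗ (none in [3,5])
  i=4: ✗ (none in [4,6])
  i=5: ✗ (none in [5,7])
  i=6: ✗ (none in [6,8])
  i=7: ✗ (none in [7,9])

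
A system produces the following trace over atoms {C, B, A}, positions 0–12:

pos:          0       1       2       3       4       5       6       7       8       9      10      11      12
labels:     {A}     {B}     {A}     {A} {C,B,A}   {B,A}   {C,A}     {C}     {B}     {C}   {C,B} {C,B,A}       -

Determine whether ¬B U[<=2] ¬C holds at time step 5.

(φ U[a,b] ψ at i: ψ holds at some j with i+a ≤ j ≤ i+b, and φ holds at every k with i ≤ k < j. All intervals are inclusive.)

Need some j in [5,7] with ¬C, and ¬B at every k in [5,j-1].
  j=5: ¬C holds; no prefix to check → satisfied.

True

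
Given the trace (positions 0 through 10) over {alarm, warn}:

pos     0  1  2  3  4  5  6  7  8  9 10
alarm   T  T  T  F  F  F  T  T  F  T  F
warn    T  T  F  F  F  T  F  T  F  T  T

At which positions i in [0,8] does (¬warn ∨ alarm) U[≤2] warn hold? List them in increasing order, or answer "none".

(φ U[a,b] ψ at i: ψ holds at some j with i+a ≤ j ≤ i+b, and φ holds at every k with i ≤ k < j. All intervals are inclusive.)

0, 1, 3, 4, 5, 6, 7, 8

Evaluate at each i in [0,8]:
  i=0: ✓ (rhs at j=0)
  i=1: ✓ (rhs at j=1)
  i=2: ✗ (no rhs in [2,4])
  i=3: ✓ (rhs at j=5; lhs holds on [3,4])
  i=4: ✓ (rhs at j=5; lhs holds on [4,4])
  i=5: ✓ (rhs at j=5)
  i=6: ✓ (rhs at j=7; lhs holds on [6,6])
  i=7: ✓ (rhs at j=7)
  i=8: ✓ (rhs at j=9; lhs holds on [8,8])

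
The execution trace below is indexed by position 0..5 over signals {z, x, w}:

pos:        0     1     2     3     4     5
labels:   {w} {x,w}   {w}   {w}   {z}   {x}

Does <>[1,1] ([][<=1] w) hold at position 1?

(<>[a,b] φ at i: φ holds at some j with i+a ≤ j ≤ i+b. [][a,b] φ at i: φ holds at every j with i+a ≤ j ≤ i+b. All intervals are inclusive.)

Yes

Check [][<=1] w at each j in [2,2]:
  j=2: holds on [2,3]
Found at j=2 → formula holds.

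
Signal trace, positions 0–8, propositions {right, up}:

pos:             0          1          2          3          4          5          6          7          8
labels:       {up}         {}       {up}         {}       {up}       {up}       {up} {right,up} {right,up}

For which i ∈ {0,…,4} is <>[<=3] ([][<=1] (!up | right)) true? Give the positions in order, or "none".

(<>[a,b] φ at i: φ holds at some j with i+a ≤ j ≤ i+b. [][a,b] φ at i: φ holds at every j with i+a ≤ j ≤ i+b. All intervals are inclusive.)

4

Evaluate at each i in [0,4]:
  i=0: ✗ (none in [0,3])
  i=1: ✗ (none in [1,4])
  i=2: ✗ (none in [2,5])
  i=3: ✗ (none in [3,6])
  i=4: ✓ (witness j=7)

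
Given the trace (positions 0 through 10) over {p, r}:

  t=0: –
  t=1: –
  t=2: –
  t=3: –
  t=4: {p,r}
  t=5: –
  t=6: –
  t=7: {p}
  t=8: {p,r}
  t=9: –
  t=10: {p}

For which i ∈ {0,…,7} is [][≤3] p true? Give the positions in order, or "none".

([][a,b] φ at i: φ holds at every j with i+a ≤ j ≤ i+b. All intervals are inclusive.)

Evaluate at each i in [0,7]:
  i=0: ✗ (fails at j=0)
  i=1: ✗ (fails at j=1)
  i=2: ✗ (fails at j=2)
  i=3: ✗ (fails at j=3)
  i=4: ✗ (fails at j=5)
  i=5: ✗ (fails at j=5)
  i=6: ✗ (fails at j=6)
  i=7: ✗ (fails at j=9)

none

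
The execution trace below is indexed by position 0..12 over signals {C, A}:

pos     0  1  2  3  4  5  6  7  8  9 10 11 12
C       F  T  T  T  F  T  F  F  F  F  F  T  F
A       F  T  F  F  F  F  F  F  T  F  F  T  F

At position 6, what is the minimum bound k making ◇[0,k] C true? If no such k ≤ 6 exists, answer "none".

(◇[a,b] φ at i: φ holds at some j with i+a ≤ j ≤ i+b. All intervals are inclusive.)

Scan j = 6,7,… for C:
  j=6: fails
  j=7: fails
  j=8: fails
  j=9: fails
  j=10: fails
  j=11: holds
First hit at j=11, so smallest k = 11-6 = 5.

5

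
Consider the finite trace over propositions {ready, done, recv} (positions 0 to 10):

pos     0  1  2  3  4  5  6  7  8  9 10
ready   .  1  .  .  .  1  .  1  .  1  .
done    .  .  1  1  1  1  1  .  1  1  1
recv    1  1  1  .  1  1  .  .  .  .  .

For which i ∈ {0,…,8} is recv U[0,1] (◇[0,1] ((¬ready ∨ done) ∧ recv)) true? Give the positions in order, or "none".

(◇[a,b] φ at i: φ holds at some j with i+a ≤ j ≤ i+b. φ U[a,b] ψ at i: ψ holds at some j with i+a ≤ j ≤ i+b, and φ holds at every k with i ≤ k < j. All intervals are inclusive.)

Evaluate at each i in [0,8]:
  i=0: ✓ (rhs at j=0)
  i=1: ✓ (rhs at j=1)
  i=2: ✓ (rhs at j=2)
  i=3: ✓ (rhs at j=3)
  i=4: ✓ (rhs at j=4)
  i=5: ✓ (rhs at j=5)
  i=6: ✗ (no rhs in [6,7])
  i=7: ✗ (no rhs in [7,8])
  i=8: ✗ (no rhs in [8,9])

0, 1, 2, 3, 4, 5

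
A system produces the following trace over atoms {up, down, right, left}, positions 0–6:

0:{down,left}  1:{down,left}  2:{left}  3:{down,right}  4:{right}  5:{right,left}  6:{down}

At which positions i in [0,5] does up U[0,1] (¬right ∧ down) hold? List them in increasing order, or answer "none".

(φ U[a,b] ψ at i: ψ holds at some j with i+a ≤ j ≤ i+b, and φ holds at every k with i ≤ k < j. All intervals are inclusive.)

0, 1

Evaluate at each i in [0,5]:
  i=0: ✓ (rhs at j=0)
  i=1: ✓ (rhs at j=1)
  i=2: ✗ (no rhs in [2,3])
  i=3: ✗ (no rhs in [3,4])
  i=4: ✗ (no rhs in [4,5])
  i=5: ✗ (lhs fails at k=5 before rhs at j=6)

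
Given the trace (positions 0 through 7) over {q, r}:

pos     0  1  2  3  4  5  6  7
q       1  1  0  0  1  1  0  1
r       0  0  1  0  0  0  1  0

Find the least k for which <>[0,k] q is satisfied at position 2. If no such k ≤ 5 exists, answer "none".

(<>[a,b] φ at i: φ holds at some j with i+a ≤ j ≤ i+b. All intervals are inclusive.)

Scan j = 2,3,… for q:
  j=2: fails
  j=3: fails
  j=4: holds
First hit at j=4, so smallest k = 4-2 = 2.

2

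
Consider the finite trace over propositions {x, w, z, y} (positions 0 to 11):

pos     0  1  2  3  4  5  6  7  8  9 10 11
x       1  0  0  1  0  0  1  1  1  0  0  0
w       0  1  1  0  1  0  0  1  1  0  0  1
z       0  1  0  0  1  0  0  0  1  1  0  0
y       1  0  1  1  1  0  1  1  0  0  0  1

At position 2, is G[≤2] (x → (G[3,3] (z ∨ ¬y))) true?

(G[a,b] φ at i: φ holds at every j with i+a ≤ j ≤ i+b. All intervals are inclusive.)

Check (x → (G[3,3] (z ∨ ¬y))) at every j in [2,4]:
  j=2: antecedent false → ✓
  j=3: antecedent true; consequent fails at 6 → ✗
  j=4: antecedent false → ✓
Fails at j=3 → formula fails.

False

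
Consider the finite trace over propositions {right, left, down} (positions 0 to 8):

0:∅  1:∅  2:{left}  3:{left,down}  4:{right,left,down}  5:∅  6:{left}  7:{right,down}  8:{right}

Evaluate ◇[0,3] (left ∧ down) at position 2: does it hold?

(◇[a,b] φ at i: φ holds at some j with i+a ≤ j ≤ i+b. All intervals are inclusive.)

Holds

Check (left ∧ down) at each j in [2,5]:
  j=2: false
  j=3: true
  j=4: true
  j=5: false
Found at j=3 → formula holds.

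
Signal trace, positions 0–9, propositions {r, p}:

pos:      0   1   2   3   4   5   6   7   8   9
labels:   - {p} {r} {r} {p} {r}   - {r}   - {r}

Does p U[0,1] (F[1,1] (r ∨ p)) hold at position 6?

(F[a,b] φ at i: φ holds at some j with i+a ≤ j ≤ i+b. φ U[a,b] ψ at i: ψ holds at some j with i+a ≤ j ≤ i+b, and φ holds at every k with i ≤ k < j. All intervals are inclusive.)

Yes

Need some j in [6,7] with F[1,1] (r ∨ p), and p at every k in [6,j-1].
  j=6: F[1,1] (r ∨ p) holds; no prefix to check → satisfied.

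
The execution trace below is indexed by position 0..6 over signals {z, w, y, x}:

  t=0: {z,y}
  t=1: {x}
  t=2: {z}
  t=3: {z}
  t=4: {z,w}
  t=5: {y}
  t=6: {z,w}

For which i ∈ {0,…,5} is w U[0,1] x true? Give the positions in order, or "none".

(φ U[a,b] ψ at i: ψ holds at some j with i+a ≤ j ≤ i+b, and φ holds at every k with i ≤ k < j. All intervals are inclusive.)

Evaluate at each i in [0,5]:
  i=0: ✗ (lhs fails at k=0 before rhs at j=1)
  i=1: ✓ (rhs at j=1)
  i=2: ✗ (no rhs in [2,3])
  i=3: ✗ (no rhs in [3,4])
  i=4: ✗ (no rhs in [4,5])
  i=5: ✗ (no rhs in [5,6])

1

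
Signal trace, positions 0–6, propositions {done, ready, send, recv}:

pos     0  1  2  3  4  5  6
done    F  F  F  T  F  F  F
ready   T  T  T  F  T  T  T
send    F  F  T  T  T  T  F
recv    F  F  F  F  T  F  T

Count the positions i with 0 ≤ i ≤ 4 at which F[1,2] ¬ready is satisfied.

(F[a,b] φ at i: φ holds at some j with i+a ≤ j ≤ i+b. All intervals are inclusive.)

Evaluate at each i in [0,4]:
  i=0: ✗ (none in [1,2])
  i=1: ✓ (witness j=3)
  i=2: ✓ (witness j=3)
  i=3: ✗ (none in [4,5])
  i=4: ✗ (none in [5,6])
Positions where it holds: {1, 2} → 2.

2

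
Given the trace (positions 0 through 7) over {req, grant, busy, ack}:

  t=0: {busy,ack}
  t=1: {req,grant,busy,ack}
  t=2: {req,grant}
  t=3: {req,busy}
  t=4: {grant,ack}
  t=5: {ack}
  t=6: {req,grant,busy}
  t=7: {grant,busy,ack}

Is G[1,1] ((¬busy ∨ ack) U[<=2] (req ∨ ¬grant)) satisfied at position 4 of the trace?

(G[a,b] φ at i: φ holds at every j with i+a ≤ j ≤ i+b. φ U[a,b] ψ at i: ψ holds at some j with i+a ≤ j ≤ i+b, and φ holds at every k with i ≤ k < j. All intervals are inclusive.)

True

Check ((¬busy ∨ ack) U[<=2] (req ∨ ¬grant)) at every j in [5,5]:
  j=5: holds
All positions satisfy it → formula holds.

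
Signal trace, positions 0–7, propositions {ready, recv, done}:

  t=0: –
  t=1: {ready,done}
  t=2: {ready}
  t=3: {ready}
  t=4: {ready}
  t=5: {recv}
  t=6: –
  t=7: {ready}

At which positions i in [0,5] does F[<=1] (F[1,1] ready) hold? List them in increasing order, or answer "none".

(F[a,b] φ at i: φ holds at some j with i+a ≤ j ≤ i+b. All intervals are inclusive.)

Evaluate at each i in [0,5]:
  i=0: ✓ (witness j=0)
  i=1: ✓ (witness j=1)
  i=2: ✓ (witness j=2)
  i=3: ✓ (witness j=3)
  i=4: ✗ (none in [4,5])
  i=5: ✓ (witness j=6)

0, 1, 2, 3, 5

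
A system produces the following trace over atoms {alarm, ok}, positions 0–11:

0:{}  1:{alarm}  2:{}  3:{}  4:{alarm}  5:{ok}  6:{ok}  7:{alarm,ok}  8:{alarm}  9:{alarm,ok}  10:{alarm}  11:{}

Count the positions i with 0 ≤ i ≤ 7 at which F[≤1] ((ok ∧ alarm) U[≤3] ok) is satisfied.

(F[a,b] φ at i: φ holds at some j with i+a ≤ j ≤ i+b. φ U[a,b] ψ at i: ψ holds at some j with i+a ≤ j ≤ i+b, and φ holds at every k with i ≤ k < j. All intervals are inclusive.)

Evaluate at each i in [0,7]:
  i=0: ✗ (none in [0,1])
  i=1: ✗ (none in [1,2])
  i=2: ✗ (none in [2,3])
  i=3: ✗ (none in [3,4])
  i=4: ✓ (witness j=5)
  i=5: ✓ (witness j=5)
  i=6: ✓ (witness j=6)
  i=7: ✓ (witness j=7)
Positions where it holds: {4, 5, 6, 7} → 4.

4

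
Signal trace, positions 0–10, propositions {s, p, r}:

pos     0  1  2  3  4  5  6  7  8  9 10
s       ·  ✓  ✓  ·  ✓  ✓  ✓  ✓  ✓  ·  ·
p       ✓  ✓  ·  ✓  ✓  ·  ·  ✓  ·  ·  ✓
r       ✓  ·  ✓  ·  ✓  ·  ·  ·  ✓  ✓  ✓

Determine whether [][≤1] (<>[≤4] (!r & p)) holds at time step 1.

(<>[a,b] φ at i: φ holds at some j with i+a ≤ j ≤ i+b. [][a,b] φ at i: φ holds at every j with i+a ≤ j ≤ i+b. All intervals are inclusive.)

True

Check <>[≤4] (!r & p) at every j in [1,2]:
  j=1: holds (witness at 1)
  j=2: holds (witness at 3)
All positions satisfy it → formula holds.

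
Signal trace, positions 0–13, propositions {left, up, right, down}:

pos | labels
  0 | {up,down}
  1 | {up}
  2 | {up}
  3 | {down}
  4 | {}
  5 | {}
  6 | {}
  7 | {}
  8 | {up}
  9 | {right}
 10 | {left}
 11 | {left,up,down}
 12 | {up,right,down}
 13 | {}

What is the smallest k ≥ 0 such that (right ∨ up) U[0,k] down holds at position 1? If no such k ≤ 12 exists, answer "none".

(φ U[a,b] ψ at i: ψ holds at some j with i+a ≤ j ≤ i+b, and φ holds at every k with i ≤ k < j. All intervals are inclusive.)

2

Need earliest j ≥ 1 with down, and (right ∨ up) at every k in [1,j-1].
  j=1: rhs fails.
  j=2: rhs fails.
  j=3: rhs holds; lhs holds on [1,2]. k = 2.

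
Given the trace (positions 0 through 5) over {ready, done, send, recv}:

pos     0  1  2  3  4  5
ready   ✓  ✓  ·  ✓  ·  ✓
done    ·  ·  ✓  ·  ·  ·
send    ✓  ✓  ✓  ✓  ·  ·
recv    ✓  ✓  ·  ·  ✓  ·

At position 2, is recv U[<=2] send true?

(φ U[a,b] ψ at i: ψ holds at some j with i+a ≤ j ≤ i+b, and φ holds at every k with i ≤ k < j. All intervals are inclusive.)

True

Need some j in [2,4] with send, and recv at every k in [2,j-1].
  j=2: send holds; no prefix to check → satisfied.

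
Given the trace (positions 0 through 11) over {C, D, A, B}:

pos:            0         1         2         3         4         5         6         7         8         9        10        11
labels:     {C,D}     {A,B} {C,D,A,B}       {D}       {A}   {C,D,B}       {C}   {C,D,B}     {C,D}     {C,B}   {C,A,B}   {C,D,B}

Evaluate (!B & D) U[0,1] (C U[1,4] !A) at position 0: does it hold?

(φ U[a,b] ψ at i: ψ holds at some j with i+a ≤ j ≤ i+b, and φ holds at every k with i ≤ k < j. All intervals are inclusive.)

False

Need some j in [0,1] with (C U[1,4] !A), and (!B & D) at every k in [0,j-1].
  j=0: (C U[1,4] !A) — fails.
  j=1: (C U[1,4] !A) — fails.
No j in the window works → until fails.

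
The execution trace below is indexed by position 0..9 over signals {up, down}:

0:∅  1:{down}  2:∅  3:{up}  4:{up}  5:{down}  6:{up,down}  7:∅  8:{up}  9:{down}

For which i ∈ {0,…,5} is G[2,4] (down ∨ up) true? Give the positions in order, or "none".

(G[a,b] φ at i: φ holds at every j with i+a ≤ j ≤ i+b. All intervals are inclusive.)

1, 2

Evaluate at each i in [0,5]:
  i=0: ✗ (fails at j=2)
  i=1: ✓ (all of [3,5])
  i=2: ✓ (all of [4,6])
  i=3: ✗ (fails at j=7)
  i=4: ✗ (fails at j=7)
  i=5: ✗ (fails at j=7)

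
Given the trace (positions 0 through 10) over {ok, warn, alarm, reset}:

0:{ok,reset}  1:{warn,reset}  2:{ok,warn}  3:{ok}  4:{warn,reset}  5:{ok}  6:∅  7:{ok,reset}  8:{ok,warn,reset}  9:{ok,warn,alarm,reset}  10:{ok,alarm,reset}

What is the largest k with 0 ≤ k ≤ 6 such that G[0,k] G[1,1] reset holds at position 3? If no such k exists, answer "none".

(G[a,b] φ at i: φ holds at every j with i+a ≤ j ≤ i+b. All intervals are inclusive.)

0

G[1,1] reset must hold from j=3 onward; find where it first fails.
  j=3: holds
  j=4: fails
Holds on [3,3], so largest k = 0.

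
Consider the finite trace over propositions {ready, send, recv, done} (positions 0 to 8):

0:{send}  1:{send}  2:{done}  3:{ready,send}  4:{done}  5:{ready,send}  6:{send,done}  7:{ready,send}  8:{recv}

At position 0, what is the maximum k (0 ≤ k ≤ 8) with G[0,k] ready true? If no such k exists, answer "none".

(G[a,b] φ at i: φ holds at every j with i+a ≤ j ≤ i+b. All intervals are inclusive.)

ready must hold from j=0 onward; find where it first fails.
  j=0: fails → no k works.

none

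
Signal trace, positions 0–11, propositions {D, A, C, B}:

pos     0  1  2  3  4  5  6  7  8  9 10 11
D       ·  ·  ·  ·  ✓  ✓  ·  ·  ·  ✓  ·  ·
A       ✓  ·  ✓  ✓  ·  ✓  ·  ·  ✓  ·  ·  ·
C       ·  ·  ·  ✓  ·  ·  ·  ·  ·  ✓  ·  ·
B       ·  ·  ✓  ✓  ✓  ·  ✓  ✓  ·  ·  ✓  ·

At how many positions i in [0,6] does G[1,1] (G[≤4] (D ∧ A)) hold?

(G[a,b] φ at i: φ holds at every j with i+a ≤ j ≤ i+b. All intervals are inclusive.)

Evaluate at each i in [0,6]:
  i=0: ✗ (fails at j=1)
  i=1: ✗ (fails at j=2)
  i=2: ✗ (fails at j=3)
  i=3: ✗ (fails at j=4)
  i=4: ✗ (fails at j=5)
  i=5: ✗ (fails at j=6)
  i=6: ✗ (fails at j=7)
Positions where it holds: {} → 0.

0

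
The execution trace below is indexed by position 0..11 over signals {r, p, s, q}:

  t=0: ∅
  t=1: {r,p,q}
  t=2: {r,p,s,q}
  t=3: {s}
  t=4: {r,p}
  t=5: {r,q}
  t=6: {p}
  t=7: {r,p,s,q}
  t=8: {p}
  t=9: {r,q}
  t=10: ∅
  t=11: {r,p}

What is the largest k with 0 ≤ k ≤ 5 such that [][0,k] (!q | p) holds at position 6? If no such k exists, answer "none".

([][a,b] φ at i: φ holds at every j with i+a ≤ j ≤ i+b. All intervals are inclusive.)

(!q | p) must hold from j=6 onward; find where it first fails.
  j=6: holds
  j=7: holds
  j=8: holds
  j=9: fails
Holds on [6,8], so largest k = 2.

2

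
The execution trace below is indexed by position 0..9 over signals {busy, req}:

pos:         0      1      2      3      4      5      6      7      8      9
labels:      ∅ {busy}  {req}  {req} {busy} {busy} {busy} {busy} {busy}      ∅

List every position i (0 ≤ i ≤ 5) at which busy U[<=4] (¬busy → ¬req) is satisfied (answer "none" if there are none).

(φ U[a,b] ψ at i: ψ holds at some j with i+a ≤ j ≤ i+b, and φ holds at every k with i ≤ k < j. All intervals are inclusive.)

Evaluate at each i in [0,5]:
  i=0: ✓ (rhs at j=0)
  i=1: ✓ (rhs at j=1)
  i=2: ✗ (lhs fails at k=2 before rhs at j=4)
  i=3: ✗ (lhs fails at k=3 before rhs at j=4)
  i=4: ✓ (rhs at j=4)
  i=5: ✓ (rhs at j=5)

0, 1, 4, 5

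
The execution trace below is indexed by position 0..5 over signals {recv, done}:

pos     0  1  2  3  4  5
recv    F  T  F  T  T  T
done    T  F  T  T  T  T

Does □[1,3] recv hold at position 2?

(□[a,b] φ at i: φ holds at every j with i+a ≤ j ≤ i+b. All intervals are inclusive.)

True

Check recv at every j in [3,5]:
  j=3: true
  j=4: true
  j=5: true
All positions satisfy it → formula holds.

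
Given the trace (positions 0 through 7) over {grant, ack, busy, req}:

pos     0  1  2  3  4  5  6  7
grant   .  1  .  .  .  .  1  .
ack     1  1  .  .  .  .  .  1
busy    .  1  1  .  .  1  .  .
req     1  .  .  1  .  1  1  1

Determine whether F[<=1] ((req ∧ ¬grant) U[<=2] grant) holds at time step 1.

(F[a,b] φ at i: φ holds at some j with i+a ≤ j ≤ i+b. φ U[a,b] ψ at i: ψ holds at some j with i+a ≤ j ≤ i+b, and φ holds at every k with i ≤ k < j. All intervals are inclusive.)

Check ((req ∧ ¬grant) U[<=2] grant) at each j in [1,2]:
  j=1: holds
  j=2: fails
Found at j=1 → formula holds.

Yes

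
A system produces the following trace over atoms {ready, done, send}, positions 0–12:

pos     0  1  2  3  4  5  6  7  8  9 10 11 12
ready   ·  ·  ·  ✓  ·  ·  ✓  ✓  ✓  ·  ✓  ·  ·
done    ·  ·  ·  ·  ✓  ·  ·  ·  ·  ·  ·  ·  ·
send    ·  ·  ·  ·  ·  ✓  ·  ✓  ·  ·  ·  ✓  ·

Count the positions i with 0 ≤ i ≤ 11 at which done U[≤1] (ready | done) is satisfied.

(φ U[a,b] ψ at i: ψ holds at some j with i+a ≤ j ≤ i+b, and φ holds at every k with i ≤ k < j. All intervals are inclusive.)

Evaluate at each i in [0,11]:
  i=0: ✗ (no rhs in [0,1])
  i=1: ✗ (no rhs in [1,2])
  i=2: ✗ (lhs fails at k=2 before rhs at j=3)
  i=3: ✓ (rhs at j=3)
  i=4: ✓ (rhs at j=4)
  i=5: ✗ (lhs fails at k=5 before rhs at j=6)
  i=6: ✓ (rhs at j=6)
  i=7: ✓ (rhs at j=7)
  i=8: ✓ (rhs at j=8)
  i=9: ✗ (lhs fails at k=9 before rhs at j=10)
  i=10: ✓ (rhs at j=10)
  i=11: ✗ (no rhs in [11,12])
Positions where it holds: {3, 4, 6, 7, 8, 10} → 6.

6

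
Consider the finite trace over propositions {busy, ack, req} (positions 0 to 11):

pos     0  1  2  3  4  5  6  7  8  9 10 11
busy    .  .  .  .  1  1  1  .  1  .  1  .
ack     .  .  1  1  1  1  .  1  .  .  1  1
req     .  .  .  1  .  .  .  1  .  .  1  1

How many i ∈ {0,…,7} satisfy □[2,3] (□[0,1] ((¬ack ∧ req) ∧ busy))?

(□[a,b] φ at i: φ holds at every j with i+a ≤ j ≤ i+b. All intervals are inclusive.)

Evaluate at each i in [0,7]:
  i=0: ✗ (fails at j=2)
  i=1: ✗ (fails at j=3)
  i=2: ✗ (fails at j=4)
  i=3: ✗ (fails at j=5)
  i=4: ✗ (fails at j=6)
  i=5: ✗ (fails at j=7)
  i=6: ✗ (fails at j=8)
  i=7: ✗ (fails at j=9)
Positions where it holds: {} → 0.

0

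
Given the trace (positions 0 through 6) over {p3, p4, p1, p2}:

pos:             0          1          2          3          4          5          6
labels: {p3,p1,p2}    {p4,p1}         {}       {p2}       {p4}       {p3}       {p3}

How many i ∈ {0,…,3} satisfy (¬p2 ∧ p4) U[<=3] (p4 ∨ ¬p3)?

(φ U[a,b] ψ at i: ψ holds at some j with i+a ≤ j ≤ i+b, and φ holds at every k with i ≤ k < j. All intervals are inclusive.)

Evaluate at each i in [0,3]:
  i=0: ✗ (lhs fails at k=0 before rhs at j=1)
  i=1: ✓ (rhs at j=1)
  i=2: ✓ (rhs at j=2)
  i=3: ✓ (rhs at j=3)
Positions where it holds: {1, 2, 3} → 3.

3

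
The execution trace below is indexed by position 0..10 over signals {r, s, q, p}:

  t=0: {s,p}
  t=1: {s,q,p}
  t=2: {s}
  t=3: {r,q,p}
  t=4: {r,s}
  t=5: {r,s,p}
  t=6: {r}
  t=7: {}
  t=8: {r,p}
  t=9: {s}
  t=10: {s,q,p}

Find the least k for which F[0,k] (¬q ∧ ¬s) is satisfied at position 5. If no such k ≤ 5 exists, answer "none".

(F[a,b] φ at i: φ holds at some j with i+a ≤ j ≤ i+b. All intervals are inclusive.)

1

Scan j = 5,6,… for (¬q ∧ ¬s):
  j=5: fails
  j=6: holds
First hit at j=6, so smallest k = 6-5 = 1.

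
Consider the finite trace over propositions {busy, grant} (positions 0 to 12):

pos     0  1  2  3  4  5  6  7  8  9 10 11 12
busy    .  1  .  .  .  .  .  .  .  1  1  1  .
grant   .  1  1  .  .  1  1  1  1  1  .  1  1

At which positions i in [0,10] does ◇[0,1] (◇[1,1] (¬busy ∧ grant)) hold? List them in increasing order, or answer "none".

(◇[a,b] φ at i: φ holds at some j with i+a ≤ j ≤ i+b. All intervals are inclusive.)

Evaluate at each i in [0,10]:
  i=0: ✓ (witness j=1)
  i=1: ✓ (witness j=1)
  i=2: ✗ (none in [2,3])
  i=3: ✓ (witness j=4)
  i=4: ✓ (witness j=4)
  i=5: ✓ (witness j=5)
  i=6: ✓ (witness j=6)
  i=7: ✓ (witness j=7)
  i=8: ✗ (none in [8,9])
  i=9: ✗ (none in [9,10])
  i=10: ✓ (witness j=11)

0, 1, 3, 4, 5, 6, 7, 10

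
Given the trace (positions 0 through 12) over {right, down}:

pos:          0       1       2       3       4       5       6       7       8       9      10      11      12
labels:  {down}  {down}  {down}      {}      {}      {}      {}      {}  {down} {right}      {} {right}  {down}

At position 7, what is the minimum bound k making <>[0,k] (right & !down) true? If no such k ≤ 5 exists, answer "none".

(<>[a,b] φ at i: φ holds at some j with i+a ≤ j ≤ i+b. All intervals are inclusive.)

2

Scan j = 7,8,… for (right & !down):
  j=7: fails
  j=8: fails
  j=9: holds
First hit at j=9, so smallest k = 9-7 = 2.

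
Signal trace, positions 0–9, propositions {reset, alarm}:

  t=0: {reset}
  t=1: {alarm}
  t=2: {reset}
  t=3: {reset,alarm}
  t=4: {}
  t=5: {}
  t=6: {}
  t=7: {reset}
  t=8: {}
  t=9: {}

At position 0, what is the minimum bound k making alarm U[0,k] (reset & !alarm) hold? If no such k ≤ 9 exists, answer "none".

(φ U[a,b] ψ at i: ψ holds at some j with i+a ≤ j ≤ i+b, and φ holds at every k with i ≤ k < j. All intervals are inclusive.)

Need earliest j ≥ 0 with (reset & !alarm), and alarm at every k in [0,j-1].
  j=0: rhs holds (empty prefix). k = 0.

0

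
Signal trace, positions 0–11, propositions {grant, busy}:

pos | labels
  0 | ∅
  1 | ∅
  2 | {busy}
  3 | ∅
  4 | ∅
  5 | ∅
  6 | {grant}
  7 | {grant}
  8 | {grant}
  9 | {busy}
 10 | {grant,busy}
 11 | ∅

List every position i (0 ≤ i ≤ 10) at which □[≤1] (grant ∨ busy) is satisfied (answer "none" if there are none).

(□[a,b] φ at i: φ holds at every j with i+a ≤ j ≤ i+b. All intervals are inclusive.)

6, 7, 8, 9

Evaluate at each i in [0,10]:
  i=0: ✗ (fails at j=0)
  i=1: ✗ (fails at j=1)
  i=2: ✗ (fails at j=3)
  i=3: ✗ (fails at j=3)
  i=4: ✗ (fails at j=4)
  i=5: ✗ (fails at j=5)
  i=6: ✓ (all of [6,7])
  i=7: ✓ (all of [7,8])
  i=8: ✓ (all of [8,9])
  i=9: ✓ (all of [9,10])
  i=10: ✗ (fails at j=11)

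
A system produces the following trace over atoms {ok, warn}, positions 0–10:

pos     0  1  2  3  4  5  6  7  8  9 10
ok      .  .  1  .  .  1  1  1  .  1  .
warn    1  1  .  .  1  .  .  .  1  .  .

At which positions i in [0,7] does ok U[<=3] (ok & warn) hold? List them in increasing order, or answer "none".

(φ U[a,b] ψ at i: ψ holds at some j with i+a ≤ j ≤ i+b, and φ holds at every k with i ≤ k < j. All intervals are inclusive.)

Evaluate at each i in [0,7]:
  i=0: ✗ (no rhs in [0,3])
  i=1: ✗ (no rhs in [1,4])
  i=2: ✗ (no rhs in [2,5])
  i=3: ✗ (no rhs in [3,6])
  i=4: ✗ (no rhs in [4,7])
  i=5: ✗ (no rhs in [5,8])
  i=6: ✗ (no rhs in [6,9])
  i=7: ✗ (no rhs in [7,10])

none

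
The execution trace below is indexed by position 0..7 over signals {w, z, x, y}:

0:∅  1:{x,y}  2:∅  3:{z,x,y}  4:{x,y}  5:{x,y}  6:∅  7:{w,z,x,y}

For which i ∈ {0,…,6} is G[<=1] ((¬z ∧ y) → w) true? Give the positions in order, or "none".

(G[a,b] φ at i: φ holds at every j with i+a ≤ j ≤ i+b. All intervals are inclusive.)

2, 6

Evaluate at each i in [0,6]:
  i=0: ✗ (fails at j=1)
  i=1: ✗ (fails at j=1)
  i=2: ✓ (all of [2,3])
  i=3: ✗ (fails at j=4)
  i=4: ✗ (fails at j=4)
  i=5: ✗ (fails at j=5)
  i=6: ✓ (all of [6,7])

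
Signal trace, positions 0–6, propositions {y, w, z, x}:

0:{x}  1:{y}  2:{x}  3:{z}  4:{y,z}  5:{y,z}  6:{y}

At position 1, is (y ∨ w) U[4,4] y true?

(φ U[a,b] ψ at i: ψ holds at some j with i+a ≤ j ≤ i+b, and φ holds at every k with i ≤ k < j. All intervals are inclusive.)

Need some j in [5,5] with y, and (y ∨ w) at every k in [1,j-1].
  j=5: y holds, but (y ∨ w) fails at k=2 → not this j.
No j in the window works → until fails.

False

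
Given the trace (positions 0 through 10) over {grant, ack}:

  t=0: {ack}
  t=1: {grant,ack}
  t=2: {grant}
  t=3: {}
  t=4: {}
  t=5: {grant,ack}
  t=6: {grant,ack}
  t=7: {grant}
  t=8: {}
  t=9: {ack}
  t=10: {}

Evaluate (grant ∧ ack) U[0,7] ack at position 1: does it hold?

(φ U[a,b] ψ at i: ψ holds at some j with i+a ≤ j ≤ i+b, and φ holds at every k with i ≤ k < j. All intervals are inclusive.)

Need some j in [1,8] with ack, and (grant ∧ ack) at every k in [1,j-1].
  j=1: ack holds; no prefix to check → satisfied.

Yes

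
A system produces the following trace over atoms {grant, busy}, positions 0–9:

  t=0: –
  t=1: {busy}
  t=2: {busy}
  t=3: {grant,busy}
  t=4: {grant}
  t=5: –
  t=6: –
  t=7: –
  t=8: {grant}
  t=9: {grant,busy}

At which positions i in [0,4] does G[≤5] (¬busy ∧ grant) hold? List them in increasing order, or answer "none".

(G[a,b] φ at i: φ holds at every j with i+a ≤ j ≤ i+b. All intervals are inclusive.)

none

Evaluate at each i in [0,4]:
  i=0: ✗ (fails at j=0)
  i=1: ✗ (fails at j=1)
  i=2: ✗ (fails at j=2)
  i=3: ✗ (fails at j=3)
  i=4: ✗ (fails at j=5)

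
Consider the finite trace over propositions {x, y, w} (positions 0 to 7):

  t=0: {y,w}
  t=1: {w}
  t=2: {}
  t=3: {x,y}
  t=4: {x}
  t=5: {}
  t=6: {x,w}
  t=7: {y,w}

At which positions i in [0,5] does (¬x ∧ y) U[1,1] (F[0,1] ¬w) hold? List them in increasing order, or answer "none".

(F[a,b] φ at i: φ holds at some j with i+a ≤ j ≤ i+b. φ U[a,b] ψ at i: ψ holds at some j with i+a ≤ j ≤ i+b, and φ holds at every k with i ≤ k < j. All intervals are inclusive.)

Evaluate at each i in [0,5]:
  i=0: ✓ (rhs at j=1; lhs holds on [0,0])
  i=1: ✗ (lhs fails at k=1 before rhs at j=2)
  i=2: ✗ (lhs fails at k=2 before rhs at j=3)
  i=3: ✗ (lhs fails at k=3 before rhs at j=4)
  i=4: ✗ (lhs fails at k=4 before rhs at j=5)
  i=5: ✗ (no rhs in [6,6])

0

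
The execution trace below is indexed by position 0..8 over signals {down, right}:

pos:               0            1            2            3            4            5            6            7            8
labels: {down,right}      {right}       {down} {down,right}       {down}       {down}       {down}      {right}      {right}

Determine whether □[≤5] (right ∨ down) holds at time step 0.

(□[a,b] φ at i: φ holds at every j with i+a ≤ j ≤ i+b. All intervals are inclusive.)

Holds

Check (right ∨ down) at every j in [0,5]:
  j=0: true
  j=1: true
  j=2: true
  j=3: true
  j=4: true
  j=5: true
All positions satisfy it → formula holds.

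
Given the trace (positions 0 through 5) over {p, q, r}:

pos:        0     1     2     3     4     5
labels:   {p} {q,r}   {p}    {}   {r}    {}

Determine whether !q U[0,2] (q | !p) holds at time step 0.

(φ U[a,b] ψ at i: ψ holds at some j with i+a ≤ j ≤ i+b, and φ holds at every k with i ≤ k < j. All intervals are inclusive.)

Need some j in [0,2] with (q | !p), and !q at every k in [0,j-1].
  j=0: (q | !p) false.
  j=1: (q | !p) holds; !q holds at every k in [0,0] → satisfied.

Holds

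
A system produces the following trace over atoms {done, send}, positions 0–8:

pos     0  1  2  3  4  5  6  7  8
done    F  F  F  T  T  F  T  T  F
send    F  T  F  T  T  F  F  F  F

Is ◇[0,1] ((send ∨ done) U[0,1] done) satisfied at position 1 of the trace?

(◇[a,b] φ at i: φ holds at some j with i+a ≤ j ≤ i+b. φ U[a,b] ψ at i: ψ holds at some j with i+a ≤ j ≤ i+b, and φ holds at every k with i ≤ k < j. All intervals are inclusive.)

Check ((send ∨ done) U[0,1] done) at each j in [1,2]:
  j=1: fails
  j=2: fails
No position in the window satisfies it → formula fails.

No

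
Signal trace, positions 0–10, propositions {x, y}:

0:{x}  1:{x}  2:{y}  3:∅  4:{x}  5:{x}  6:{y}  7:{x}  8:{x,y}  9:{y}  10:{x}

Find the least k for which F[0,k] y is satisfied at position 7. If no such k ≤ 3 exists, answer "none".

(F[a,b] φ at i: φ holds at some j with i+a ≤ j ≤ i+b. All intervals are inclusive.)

Scan j = 7,8,… for y:
  j=7: fails
  j=8: holds
First hit at j=8, so smallest k = 8-7 = 1.

1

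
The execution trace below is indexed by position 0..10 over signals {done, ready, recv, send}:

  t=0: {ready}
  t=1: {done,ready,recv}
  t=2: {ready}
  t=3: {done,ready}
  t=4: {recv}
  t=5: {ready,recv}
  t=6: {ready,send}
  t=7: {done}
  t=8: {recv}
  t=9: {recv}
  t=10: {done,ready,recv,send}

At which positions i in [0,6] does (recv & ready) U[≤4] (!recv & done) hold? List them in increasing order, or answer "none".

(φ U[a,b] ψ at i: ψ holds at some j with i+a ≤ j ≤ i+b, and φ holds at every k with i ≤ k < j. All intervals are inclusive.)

3

Evaluate at each i in [0,6]:
  i=0: ✗ (lhs fails at k=0 before rhs at j=3)
  i=1: ✗ (lhs fails at k=2 before rhs at j=3)
  i=2: ✗ (lhs fails at k=2 before rhs at j=3)
  i=3: ✓ (rhs at j=3)
  i=4: ✗ (lhs fails at k=4 before rhs at j=7)
  i=5: ✗ (lhs fails at k=6 before rhs at j=7)
  i=6: ✗ (lhs fails at k=6 before rhs at j=7)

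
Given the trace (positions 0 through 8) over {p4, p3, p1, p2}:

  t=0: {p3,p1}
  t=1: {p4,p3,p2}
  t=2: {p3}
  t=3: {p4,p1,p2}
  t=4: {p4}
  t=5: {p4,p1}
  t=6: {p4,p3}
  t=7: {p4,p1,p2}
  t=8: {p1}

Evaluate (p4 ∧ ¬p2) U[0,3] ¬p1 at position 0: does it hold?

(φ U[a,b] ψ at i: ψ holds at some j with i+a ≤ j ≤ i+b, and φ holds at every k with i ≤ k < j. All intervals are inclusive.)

Does not hold

Need some j in [0,3] with ¬p1, and (p4 ∧ ¬p2) at every k in [0,j-1].
  j=0: ¬p1 false.
  j=1: ¬p1 holds, but (p4 ∧ ¬p2) fails at k=0 → not this j.
  j=2: ¬p1 holds, but (p4 ∧ ¬p2) fails at k=0 → not this j.
  j=3: ¬p1 false.
No j in the window works → until fails.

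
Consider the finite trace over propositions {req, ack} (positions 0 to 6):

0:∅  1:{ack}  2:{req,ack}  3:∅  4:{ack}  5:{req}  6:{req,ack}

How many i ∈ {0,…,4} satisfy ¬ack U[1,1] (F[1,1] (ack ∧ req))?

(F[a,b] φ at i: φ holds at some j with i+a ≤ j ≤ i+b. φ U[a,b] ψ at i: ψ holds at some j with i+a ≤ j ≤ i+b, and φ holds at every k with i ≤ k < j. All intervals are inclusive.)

1

Evaluate at each i in [0,4]:
  i=0: ✓ (rhs at j=1; lhs holds on [0,0])
  i=1: ✗ (no rhs in [2,2])
  i=2: ✗ (no rhs in [3,3])
  i=3: ✗ (no rhs in [4,4])
  i=4: ✗ (lhs fails at k=4 before rhs at j=5)
Positions where it holds: {0} → 1.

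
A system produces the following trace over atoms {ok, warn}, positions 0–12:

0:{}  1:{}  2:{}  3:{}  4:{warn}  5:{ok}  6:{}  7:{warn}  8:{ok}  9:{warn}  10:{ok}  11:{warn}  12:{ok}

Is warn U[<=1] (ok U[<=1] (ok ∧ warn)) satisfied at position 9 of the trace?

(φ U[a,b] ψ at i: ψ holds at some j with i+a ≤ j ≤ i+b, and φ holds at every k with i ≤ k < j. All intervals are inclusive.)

Need some j in [9,10] with (ok U[<=1] (ok ∧ warn)), and warn at every k in [9,j-1].
  j=9: (ok U[<=1] (ok ∧ warn)) — fails.
  j=10: (ok U[<=1] (ok ∧ warn)) — fails.
No j in the window works → until fails.

False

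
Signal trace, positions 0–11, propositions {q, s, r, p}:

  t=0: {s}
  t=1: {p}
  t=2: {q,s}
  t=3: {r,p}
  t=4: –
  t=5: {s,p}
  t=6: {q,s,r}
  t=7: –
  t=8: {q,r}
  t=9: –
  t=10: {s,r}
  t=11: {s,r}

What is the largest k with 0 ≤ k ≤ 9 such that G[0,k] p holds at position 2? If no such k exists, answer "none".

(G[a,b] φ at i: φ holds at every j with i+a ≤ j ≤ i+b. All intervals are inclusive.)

p must hold from j=2 onward; find where it first fails.
  j=2: fails → no k works.

none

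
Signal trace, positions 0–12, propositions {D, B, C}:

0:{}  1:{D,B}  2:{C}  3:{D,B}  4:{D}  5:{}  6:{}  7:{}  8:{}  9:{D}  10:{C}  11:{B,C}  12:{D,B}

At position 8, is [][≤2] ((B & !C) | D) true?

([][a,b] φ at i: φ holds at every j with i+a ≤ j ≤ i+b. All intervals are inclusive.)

No

Check ((B & !C) | D) at every j in [8,10]:
  j=8: false
  j=9: true
  j=10: false
Fails at j=8 → formula fails.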